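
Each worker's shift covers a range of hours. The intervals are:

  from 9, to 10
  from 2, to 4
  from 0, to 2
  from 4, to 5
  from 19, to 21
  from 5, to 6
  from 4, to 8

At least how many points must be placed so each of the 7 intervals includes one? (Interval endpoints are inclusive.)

Process intervals by earliest right end; each time one isn't hit yet, stab at its right endpoint.
Sorted: [0,2] [2,4] [4,5] [5,6] [4,8] [9,10] [19,21]
{[0,2],[2,4]} hit by 2; {[4,5],[5,6],[4,8]} hit by 5; {[9,10]} hit by 10; {[19,21]} hit by 21.
Points: 2, 5, 10, 21 (4 total).

4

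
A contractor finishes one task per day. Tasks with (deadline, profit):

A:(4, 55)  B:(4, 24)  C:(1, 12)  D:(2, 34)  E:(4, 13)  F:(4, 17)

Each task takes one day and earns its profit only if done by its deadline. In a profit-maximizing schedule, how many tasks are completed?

By profit: A(d4,55), D(d2,34), B(d4,24), F(d4,17), E(d4,13), C(d1,12)
A→slot 4; D→slot 2; B→slot 3; F→slot 1; E skipped; C skipped.
4 of 6 scheduled.

4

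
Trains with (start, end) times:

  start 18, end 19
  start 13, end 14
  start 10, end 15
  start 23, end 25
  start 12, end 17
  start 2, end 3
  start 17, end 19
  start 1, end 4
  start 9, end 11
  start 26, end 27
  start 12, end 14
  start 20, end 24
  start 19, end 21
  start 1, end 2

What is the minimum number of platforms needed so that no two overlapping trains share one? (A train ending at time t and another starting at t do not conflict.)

4

The answer is the maximum number of intervals overlapping at any instant.
Events (time:±→running): 1:+→1 1:+→2 2:-→1 2:+→2 3:-→1 4:-→0 9:+→1 10:+→2 11:-→1 12:+→2 12:+→3 13:+→4 … peak 4.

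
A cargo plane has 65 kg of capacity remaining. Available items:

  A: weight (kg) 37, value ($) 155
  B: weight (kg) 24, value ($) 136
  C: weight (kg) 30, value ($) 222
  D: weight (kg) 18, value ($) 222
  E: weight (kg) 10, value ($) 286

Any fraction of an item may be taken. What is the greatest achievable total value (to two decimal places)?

Sort by value per unit weight and fill in that order.
Ratios (sorted): E 28.60, D 12.33, C 7.40, B 5.67, A 4.19
take E (10 @ 286); take D (18 @ 222); take C (30 @ 222); take 7/24 of B → 39.67. Capacity used 65/65.
Total value = 769.67

769.67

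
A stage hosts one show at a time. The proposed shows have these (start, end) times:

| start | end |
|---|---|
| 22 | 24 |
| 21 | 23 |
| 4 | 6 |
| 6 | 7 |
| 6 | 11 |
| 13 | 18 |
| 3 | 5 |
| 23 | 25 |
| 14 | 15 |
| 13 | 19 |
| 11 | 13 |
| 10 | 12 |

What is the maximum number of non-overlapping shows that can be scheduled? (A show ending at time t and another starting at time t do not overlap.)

By end time: (3,5), (4,6), (6,7), (6,11), (10,12), (11,13), (14,15), (13,18), (13,19), (21,23), (22,24), (23,25).
Pick (3,5); next start ≥ 5 → (6,7); next start ≥ 7 → (10,12); next start ≥ 12 → (14,15); next start ≥ 15 → (21,23); next start ≥ 23 → (23,25).
Selected 6 shows.

6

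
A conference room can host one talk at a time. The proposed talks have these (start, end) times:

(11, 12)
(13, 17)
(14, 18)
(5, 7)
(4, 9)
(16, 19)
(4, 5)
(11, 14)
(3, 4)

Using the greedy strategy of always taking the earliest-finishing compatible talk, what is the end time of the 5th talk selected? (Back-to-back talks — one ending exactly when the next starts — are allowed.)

17

Sort by end time and greedily take each interval whose start is ≥ the last chosen end.
Sorted by end: (3,4)  (4,5)  (5,7)  (4,9)  (11,12)  (11,14)  (13,17)  (14,18)  (16,19)
take (3,4); take (4,5); take (5,7); take (11,12); take (13,17); skip (16,19).
Selected: (3,4) (4,5) (5,7) (11,12) (13,17)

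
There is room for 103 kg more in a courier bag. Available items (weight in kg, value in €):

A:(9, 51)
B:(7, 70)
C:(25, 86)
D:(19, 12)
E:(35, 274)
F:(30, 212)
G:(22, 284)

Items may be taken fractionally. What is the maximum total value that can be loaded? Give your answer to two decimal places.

891.00

Greedy by value/weight ratio, highest first.
Order: G (284/22=12.91) > B (70/7=10.00) > E (274/35=7.83) > F (212/30=7.07) > A (51/9=5.67) > C (86/25=3.44) > D (12/19=0.63)
Fill: take G (22 @ 284) → take B (7 @ 70) → take E (35 @ 274) → take F (30 @ 212) → take A (9 @ 51); 103/103 used.
Total value = 891.00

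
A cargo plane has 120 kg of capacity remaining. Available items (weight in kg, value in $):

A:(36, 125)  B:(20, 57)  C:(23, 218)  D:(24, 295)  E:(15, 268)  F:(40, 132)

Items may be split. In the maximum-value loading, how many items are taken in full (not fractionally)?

Sort by value per unit weight and fill in that order.
Ratios (sorted): E 17.87, D 12.29, C 9.48, A 3.47, F 3.30, B 2.85
take E (15 @ 268); take D (24 @ 295); take C (23 @ 218); take A (36 @ 125); take 22/40 of F → 72.60. Capacity used 120/120.
4 item(s) taken whole; one partial (take 22/40 of F).

4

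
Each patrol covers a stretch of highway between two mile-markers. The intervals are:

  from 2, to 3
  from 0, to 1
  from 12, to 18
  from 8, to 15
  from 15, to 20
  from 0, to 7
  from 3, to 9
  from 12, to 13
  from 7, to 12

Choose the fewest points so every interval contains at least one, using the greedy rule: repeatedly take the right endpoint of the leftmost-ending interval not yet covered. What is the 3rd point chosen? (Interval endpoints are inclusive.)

12

Sorted: [0,1] [2,3] [0,7] [3,9] [7,12] [12,13] [8,15] [12,18] [15,20]
{[0,1]} hit by 1; {[2,3],[0,7],[3,9]} hit by 3; {[7,12],[12,13],[8,15],[12,18]} hit by 12; {[15,20]} hit by 20.
Points: 1, 3, 12, 20 (4 total).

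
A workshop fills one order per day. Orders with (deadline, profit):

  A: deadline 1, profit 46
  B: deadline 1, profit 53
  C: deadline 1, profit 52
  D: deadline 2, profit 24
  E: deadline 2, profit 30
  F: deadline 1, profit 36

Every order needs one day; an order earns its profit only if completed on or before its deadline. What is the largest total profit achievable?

83

Sort by profit descending; place each in the latest free slot ≤ its deadline.
Profit order: B=53 C=52 A=46 F=36 E=30 D=24
Assign: B→slot 1, C skipped, A skipped, F skipped, E→slot 2, D skipped.
Slots: [1:B] [2:E]
Profit = 53 + 30 = 83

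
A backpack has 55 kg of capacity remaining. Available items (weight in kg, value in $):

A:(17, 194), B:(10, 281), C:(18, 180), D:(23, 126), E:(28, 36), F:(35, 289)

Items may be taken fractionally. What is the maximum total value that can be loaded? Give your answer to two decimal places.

Greedy by value/weight ratio, highest first.
Order: B (281/10=28.10) > A (194/17=11.41) > C (180/18=10.00) > F (289/35=8.26) > D (126/23=5.48) > E (36/28=1.29)
Fill: take B (10 @ 281) → take A (17 @ 194) → take C (18 @ 180) → take 10/35 of F → 82.57; 55/55 used.
Total value = 737.57

737.57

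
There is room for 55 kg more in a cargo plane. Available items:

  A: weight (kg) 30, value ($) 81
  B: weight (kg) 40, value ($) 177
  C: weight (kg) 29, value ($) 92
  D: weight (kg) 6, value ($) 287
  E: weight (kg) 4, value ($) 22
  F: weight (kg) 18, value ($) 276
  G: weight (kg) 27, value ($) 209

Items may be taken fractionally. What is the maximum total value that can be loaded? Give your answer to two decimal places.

794.00

Greedy by value/weight ratio, highest first.
Ratios (sorted): D 47.83, F 15.33, G 7.74, E 5.50, B 4.42, C 3.17, A 2.70
take D (6 @ 287); take F (18 @ 276); take G (27 @ 209); take E (4 @ 22). Capacity used 55/55.
Total value = 794.00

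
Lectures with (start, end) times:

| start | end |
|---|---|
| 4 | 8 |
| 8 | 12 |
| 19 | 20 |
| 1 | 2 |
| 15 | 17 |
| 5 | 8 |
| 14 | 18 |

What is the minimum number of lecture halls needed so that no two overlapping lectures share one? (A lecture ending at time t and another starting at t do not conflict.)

The answer is the maximum number of intervals overlapping at any instant.
Events (time:±→running): 1:+→1 2:-→0 4:+→1 5:+→2 … peak 2.

2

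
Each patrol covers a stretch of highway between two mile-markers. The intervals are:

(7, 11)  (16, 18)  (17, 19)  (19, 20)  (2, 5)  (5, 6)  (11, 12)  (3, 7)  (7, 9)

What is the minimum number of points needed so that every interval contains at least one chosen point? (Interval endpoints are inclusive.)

Sorted: [2,5] [5,6] [3,7] [7,9] [7,11] [11,12] [16,18] [17,19] [19,20]
{[2,5],[5,6],[3,7]} hit by 5; {[7,9],[7,11]} hit by 9; {[11,12]} hit by 12; {[16,18],[17,19]} hit by 18; {[19,20]} hit by 20.
Points: 5, 9, 12, 18, 20 (5 total).

5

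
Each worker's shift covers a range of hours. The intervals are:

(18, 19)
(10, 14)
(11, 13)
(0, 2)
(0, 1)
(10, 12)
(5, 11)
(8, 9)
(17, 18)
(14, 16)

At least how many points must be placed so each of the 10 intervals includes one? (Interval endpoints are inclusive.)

5

Sort by right endpoint; whenever an interval is uncovered, place a point at its right end.
Sorted: [0,1] [0,2] [8,9] [5,11] [10,12] [11,13] [10,14] [14,16] [17,18] [18,19]
{[0,1],[0,2]} hit by 1; {[8,9],[5,11]} hit by 9; {[10,12],[11,13],[10,14]} hit by 12; {[14,16]} hit by 16; {[17,18],[18,19]} hit by 18.
Points: 1, 9, 12, 16, 18 (5 total).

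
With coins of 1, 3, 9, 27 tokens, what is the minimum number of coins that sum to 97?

7

Greedy: take as many of the largest coin as possible, then repeat with the remainder.
97 = 3×27 + 1×9 + 2×3 + 1×1
Total coins = 3 + 1 + 2 + 1 = 7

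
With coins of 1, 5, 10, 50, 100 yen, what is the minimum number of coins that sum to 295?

Greedy: take as many of the largest coin as possible, then repeat with the remainder.
295 = 2×100 + 1×50 + 4×10 + 1×5
Total coins = 2 + 1 + 4 + 1 = 8

8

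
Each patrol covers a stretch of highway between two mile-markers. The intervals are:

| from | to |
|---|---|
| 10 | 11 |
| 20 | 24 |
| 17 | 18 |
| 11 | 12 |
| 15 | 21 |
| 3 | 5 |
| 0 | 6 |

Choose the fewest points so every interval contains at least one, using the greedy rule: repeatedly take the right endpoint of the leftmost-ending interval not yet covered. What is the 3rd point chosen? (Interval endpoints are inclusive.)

Sort by right endpoint; whenever an interval is uncovered, place a point at its right end.
Sorted: [3,5] [0,6] [10,11] [11,12] [17,18] [15,21] [20,24]
{[3,5],[0,6]} hit by 5; {[10,11],[11,12]} hit by 11; {[17,18],[15,21]} hit by 18; {[20,24]} hit by 24.
Points: 5, 11, 18, 24 (4 total).

18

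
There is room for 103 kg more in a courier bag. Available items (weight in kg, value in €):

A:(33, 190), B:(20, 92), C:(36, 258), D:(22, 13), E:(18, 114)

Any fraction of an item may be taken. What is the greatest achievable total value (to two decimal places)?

Ratios (sorted): C 7.17, E 6.33, A 5.76, B 4.60, D 0.59
take C (36 @ 258); take E (18 @ 114); take A (33 @ 190); take 16/20 of B → 73.60. Capacity used 103/103.
Total value = 635.60

635.60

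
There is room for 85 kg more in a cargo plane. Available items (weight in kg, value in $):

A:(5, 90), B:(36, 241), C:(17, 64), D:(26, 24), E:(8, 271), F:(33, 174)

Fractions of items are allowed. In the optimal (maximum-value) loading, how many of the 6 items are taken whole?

Sort by value per unit weight and fill in that order.
Order: E (271/8=33.88) > A (90/5=18.00) > B (241/36=6.69) > F (174/33=5.27) > C (64/17=3.76) > D (24/26=0.92)
Fill: take E (8 @ 271) → take A (5 @ 90) → take B (36 @ 241) → take F (33 @ 174) → take 3/17 of C → 11.29; 85/85 used.
4 item(s) taken whole; one partial (take 3/17 of C).

4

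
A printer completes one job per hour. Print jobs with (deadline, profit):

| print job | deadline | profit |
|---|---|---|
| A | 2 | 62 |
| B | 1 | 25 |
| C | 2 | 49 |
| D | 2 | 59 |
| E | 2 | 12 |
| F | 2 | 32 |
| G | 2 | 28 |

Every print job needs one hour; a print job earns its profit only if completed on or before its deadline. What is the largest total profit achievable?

121

Sort by profit descending; place each in the latest free slot ≤ its deadline.
By profit: A(d2,62), D(d2,59), C(d2,49), F(d2,32), G(d2,28), B(d1,25), E(d2,12)
A→slot 2; D→slot 1; C skipped; F skipped; G skipped; B skipped; E skipped.
Profit = 59 + 62 = 121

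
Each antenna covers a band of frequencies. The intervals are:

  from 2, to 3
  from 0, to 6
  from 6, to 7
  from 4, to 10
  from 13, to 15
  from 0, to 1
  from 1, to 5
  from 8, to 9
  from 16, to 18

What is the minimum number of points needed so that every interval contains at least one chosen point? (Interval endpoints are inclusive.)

Sort by right endpoint; whenever an interval is uncovered, place a point at its right end.
Sorted: [0,1] [2,3] [1,5] [0,6] [6,7] [8,9] [4,10] [13,15] [16,18]
{[0,1]} hit by 1; {[2,3],[1,5],[0,6]} hit by 3; {[6,7]} hit by 7; {[8,9],[4,10]} hit by 9; {[13,15]} hit by 15; {[16,18]} hit by 18.
Points: 1, 3, 7, 9, 15, 18 (6 total).

6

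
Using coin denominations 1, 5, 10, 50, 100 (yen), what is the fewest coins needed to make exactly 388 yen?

388 − 3×100→88 − 1×50→38 − 3×10→8 − 1×5→3 − 3×1→0
Total coins = 3 + 1 + 3 + 1 + 3 = 11

11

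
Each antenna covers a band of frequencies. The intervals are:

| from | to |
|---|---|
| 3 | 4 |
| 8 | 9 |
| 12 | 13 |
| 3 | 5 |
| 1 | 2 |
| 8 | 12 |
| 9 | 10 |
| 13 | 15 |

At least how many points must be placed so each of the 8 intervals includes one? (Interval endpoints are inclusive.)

4

Sorted: [1,2] [3,4] [3,5] [8,9] [9,10] [8,12] [12,13] [13,15]
{[1,2]} hit by 2; {[3,4],[3,5]} hit by 4; {[8,9],[9,10],[8,12]} hit by 9; {[12,13],[13,15]} hit by 13.
Points: 2, 4, 9, 13 (4 total).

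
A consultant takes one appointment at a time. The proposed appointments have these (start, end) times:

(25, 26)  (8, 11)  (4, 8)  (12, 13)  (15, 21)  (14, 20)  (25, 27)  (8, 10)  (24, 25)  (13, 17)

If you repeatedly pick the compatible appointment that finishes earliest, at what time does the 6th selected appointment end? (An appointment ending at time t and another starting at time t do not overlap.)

26

By end time: (4,8), (8,10), (8,11), (12,13), (13,17), (14,20), (15,21), (24,25), (25,26), (25,27).
Pick (4,8); next start ≥ 8 → (8,10); next start ≥ 10 → (12,13); next start ≥ 13 → (13,17); next start ≥ 17 → (24,25); next start ≥ 25 → (25,26).
Selected: (4,8) (8,10) (12,13) (13,17) (24,25) (25,26)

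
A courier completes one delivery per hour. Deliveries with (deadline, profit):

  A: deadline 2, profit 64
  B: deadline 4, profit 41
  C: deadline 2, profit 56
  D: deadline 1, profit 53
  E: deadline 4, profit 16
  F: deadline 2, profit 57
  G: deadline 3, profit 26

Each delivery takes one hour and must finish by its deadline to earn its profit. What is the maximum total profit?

188

Take jobs in profit order; each goes to the latest open slot no later than its deadline.
By profit: A(d2,64), F(d2,57), C(d2,56), D(d1,53), B(d4,41), G(d3,26), E(d4,16)
A→slot 2; F→slot 1; C skipped; D skipped; B→slot 4; G→slot 3; E skipped.
Profit = 57 + 64 + 26 + 41 = 188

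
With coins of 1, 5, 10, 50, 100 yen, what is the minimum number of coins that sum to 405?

405 − 4×100→5 − 1×5→0
Total coins = 4 + 1 = 5

5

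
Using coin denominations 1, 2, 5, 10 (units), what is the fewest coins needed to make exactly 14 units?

14 = 1×10 + 2×2
Total coins = 1 + 2 = 3

3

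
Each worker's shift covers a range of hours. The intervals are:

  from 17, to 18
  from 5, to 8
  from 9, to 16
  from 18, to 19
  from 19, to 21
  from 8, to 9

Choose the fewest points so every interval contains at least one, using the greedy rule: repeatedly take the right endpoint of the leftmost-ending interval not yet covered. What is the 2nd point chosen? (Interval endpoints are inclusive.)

16

By right end: [5,8]  [8,9]  [9,16]  [17,18]  [18,19]  [19,21]
[5,8] uncovered → point at 8; [9,16] uncovered → point at 16; [17,18] uncovered → point at 18; [19,21] uncovered → point at 21.
Points: 8, 16, 18, 21 (4 total).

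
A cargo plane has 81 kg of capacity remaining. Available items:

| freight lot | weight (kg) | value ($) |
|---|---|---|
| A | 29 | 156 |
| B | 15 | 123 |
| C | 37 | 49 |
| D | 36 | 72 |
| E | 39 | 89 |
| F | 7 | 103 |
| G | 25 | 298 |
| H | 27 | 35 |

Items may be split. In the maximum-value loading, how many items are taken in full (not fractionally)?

Sort by value per unit weight and fill in that order.
Order: F (103/7=14.71) > G (298/25=11.92) > B (123/15=8.20) > A (156/29=5.38) > E (89/39=2.28) > D (72/36=2.00) > C (49/37=1.32) > H (35/27=1.30)
Fill: take F (7 @ 103) → take G (25 @ 298) → take B (15 @ 123) → take A (29 @ 156) → take 5/39 of E → 11.41; 81/81 used.
4 item(s) taken whole; one partial (take 5/39 of E).

4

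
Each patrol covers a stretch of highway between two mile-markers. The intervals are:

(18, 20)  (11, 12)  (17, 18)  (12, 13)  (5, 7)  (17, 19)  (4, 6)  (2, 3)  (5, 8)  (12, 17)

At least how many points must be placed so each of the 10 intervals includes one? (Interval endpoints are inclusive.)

4

Process intervals by earliest right end; each time one isn't hit yet, stab at its right endpoint.
By right end: [2,3]  [4,6]  [5,7]  [5,8]  [11,12]  [12,13]  [12,17]  [17,18]  [17,19]  [18,20]
[2,3] uncovered → point at 3; [4,6] uncovered → point at 6; [11,12] uncovered → point at 12; [17,18] uncovered → point at 18.
Points: 3, 6, 12, 18 (4 total).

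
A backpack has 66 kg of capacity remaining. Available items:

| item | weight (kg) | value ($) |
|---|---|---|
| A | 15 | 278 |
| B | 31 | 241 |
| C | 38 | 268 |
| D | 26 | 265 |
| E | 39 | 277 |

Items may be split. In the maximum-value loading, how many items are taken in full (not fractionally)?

Sort by value per unit weight and fill in that order.
Order: A (278/15=18.53) > D (265/26=10.19) > B (241/31=7.77) > E (277/39=7.10) > C (268/38=7.05)
Fill: take A (15 @ 278) → take D (26 @ 265) → take 25/31 of B → 194.35; 66/66 used.
2 item(s) taken whole; one partial (take 25/31 of B).

2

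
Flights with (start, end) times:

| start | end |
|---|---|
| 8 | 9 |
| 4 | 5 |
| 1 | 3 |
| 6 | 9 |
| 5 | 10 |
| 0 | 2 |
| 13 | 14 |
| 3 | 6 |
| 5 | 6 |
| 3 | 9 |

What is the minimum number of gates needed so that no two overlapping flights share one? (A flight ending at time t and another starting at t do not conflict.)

4

starts: [0, 1, 3, 3, 4, 5, 5, 6, 8, 13]
ends:   [2, 3, 5, 6, 6, 9, 9, 9, 10, 14]
s0→1 s1→2 e2→1 e3→0 s3→1 s3→2 s4→3 e5→2 s5→3 s5→4  — peak 4.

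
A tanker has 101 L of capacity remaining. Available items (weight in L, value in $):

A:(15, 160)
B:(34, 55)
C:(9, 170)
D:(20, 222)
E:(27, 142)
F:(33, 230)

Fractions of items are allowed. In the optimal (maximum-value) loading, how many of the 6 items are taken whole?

4

Order: C (170/9=18.89) > D (222/20=11.10) > A (160/15=10.67) > F (230/33=6.97) > E (142/27=5.26) > B (55/34=1.62)
Fill: take C (9 @ 170) → take D (20 @ 222) → take A (15 @ 160) → take F (33 @ 230) → take 24/27 of E → 126.22; 101/101 used.
4 item(s) taken whole; one partial (take 24/27 of E).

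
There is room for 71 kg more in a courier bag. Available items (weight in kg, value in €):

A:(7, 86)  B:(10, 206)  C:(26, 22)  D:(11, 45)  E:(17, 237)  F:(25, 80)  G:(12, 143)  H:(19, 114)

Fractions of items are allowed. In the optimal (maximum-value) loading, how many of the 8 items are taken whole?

5

Sort by value per unit weight and fill in that order.
Ratios (sorted): B 20.60, E 13.94, A 12.29, G 11.92, H 6.00, D 4.09, F 3.20, C 0.85
take B (10 @ 206); take E (17 @ 237); take A (7 @ 86); take G (12 @ 143); take H (19 @ 114); take 6/11 of D → 24.55. Capacity used 71/71.
5 item(s) taken whole; one partial (take 6/11 of D).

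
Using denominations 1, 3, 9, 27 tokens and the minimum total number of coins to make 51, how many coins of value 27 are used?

Use the largest denomination that fits, subtract, and repeat.
51 = 1×27 + 2×9 + 2×3
Count of 27: 1

1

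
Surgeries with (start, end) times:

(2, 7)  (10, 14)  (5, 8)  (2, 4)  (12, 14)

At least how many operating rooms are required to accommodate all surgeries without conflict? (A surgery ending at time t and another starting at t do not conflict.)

2

Events (time:±→running): 2:+→1 2:+→2 … peak 2.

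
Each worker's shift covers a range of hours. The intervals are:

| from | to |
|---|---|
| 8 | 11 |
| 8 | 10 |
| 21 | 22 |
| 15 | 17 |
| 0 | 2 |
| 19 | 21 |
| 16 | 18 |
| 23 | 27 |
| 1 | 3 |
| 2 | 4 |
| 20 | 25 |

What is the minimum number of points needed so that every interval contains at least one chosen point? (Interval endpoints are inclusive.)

By right end: [0,2]  [1,3]  [2,4]  [8,10]  [8,11]  [15,17]  [16,18]  [19,21]  [21,22]  [20,25]  [23,27]
[0,2] uncovered → point at 2; [8,10] uncovered → point at 10; [15,17] uncovered → point at 17; [19,21] uncovered → point at 21; [23,27] uncovered → point at 27.
Points: 2, 10, 17, 21, 27 (5 total).

5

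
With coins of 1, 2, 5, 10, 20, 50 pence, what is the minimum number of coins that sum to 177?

Use the largest denomination that fits, subtract, and repeat.
177 = 3×50 + 1×20 + 1×5 + 1×2
Total coins = 3 + 1 + 1 + 1 = 6

6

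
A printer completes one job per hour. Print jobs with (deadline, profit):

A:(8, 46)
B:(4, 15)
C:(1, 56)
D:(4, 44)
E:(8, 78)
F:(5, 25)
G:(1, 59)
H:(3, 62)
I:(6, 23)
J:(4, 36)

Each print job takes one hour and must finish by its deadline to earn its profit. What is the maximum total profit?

By profit: E(d8,78), H(d3,62), G(d1,59), C(d1,56), A(d8,46), D(d4,44), J(d4,36), F(d5,25), I(d6,23), B(d4,15)
E→slot 8; H→slot 3; G→slot 1; C skipped; A→slot 7; D→slot 4; J→slot 2; F→slot 5; I→slot 6; B skipped.
Profit = 59 + 36 + 62 + 44 + 25 + 23 + 46 + 78 = 373

373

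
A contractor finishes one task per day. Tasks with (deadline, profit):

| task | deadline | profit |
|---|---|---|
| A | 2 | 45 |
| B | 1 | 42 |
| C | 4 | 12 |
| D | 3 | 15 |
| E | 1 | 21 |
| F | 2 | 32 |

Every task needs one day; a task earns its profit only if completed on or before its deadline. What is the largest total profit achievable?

Take jobs in profit order; each goes to the latest open slot no later than its deadline.
Profit order: A=45 B=42 F=32 E=21 D=15 C=12
Assign: A→slot 2, B→slot 1, F skipped, E skipped, D→slot 3, C→slot 4.
Slots: [1:B] [2:A] [3:D] [4:C]
Profit = 42 + 45 + 15 + 12 = 114

114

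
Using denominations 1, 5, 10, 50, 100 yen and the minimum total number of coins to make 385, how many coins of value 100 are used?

Greedy: take as many of the largest coin as possible, then repeat with the remainder.
385 = 3×100 + 1×50 + 3×10 + 1×5
Count of 100: 3

3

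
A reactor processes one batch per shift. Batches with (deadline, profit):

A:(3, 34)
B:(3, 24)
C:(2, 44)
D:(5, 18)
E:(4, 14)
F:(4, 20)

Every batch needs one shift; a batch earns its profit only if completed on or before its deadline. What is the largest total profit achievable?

140

Sort by profit descending; place each in the latest free slot ≤ its deadline.
By profit: C(d2,44), A(d3,34), B(d3,24), F(d4,20), D(d5,18), E(d4,14)
C→slot 2; A→slot 3; B→slot 1; F→slot 4; D→slot 5; E skipped.
Profit = 24 + 44 + 34 + 20 + 18 = 140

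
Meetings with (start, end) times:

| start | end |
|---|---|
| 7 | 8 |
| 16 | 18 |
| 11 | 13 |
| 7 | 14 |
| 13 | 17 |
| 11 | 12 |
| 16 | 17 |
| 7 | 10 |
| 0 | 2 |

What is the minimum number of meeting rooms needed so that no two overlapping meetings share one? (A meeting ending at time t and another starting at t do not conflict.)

3

Events (time:±→running): 0:+→1 2:-→0 7:+→1 7:+→2 7:+→3 … peak 3.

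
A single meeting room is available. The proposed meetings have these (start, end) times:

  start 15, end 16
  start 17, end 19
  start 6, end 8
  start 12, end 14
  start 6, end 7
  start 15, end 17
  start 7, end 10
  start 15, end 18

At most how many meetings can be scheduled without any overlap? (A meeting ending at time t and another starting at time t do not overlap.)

Sorted by end: (6,7)  (6,8)  (7,10)  (12,14)  (15,16)  (15,17)  (15,18)  (17,19)
take (6,7); take (7,10); take (12,14); take (15,16); skip (15,17); take (17,19).
Selected 5 meetings.

5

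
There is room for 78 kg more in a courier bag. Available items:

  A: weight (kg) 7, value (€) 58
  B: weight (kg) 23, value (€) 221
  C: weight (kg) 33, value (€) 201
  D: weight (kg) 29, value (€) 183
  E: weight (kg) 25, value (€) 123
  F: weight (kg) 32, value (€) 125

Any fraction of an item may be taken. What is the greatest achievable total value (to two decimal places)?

Sort by value per unit weight and fill in that order.
Order: B (221/23=9.61) > A (58/7=8.29) > D (183/29=6.31) > C (201/33=6.09) > E (123/25=4.92) > F (125/32=3.91)
Fill: take B (23 @ 221) → take A (7 @ 58) → take D (29 @ 183) → take 19/33 of C → 115.73; 78/78 used.
Total value = 577.73

577.73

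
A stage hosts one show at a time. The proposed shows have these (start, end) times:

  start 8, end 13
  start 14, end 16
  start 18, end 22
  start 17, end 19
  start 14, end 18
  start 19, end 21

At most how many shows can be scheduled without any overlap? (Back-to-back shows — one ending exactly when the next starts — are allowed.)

4

Sorted by end: (8,13)  (14,16)  (14,18)  (17,19)  (19,21)  (18,22)
take (8,13); take (14,16); take (17,19); take (19,21).
Selected 4 shows.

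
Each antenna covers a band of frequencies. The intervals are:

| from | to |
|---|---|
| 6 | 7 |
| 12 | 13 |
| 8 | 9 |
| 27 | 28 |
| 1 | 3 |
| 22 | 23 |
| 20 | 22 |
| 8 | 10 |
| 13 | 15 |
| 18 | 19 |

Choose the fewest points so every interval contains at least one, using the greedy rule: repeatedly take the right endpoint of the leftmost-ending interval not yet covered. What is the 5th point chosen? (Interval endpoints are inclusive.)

19

Sort by right endpoint; whenever an interval is uncovered, place a point at its right end.
Sorted: [1,3] [6,7] [8,9] [8,10] [12,13] [13,15] [18,19] [20,22] [22,23] [27,28]
{[1,3]} hit by 3; {[6,7]} hit by 7; {[8,9],[8,10]} hit by 9; {[12,13],[13,15]} hit by 13; {[18,19]} hit by 19; {[20,22],[22,23]} hit by 22; {[27,28]} hit by 28.
Points: 3, 7, 9, 13, 19, 22, 28 (7 total).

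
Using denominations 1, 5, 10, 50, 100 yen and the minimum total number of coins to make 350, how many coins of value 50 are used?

1

Greedy: take as many of the largest coin as possible, then repeat with the remainder.
350 = 3×100 + 1×50
Count of 50: 1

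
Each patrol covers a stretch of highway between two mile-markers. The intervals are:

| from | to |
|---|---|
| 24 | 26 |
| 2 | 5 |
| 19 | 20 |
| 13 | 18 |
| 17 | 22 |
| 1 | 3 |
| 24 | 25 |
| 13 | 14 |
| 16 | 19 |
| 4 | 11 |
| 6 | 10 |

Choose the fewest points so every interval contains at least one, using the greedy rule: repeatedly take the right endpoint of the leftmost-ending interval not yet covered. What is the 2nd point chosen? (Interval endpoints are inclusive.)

Sort by right endpoint; whenever an interval is uncovered, place a point at its right end.
By right end: [1,3]  [2,5]  [6,10]  [4,11]  [13,14]  [13,18]  [16,19]  [19,20]  [17,22]  [24,25]  [24,26]
[1,3] uncovered → point at 3; [6,10] uncovered → point at 10; [13,14] uncovered → point at 14; [16,19] uncovered → point at 19; [24,25] uncovered → point at 25.
Points: 3, 10, 14, 19, 25 (5 total).

10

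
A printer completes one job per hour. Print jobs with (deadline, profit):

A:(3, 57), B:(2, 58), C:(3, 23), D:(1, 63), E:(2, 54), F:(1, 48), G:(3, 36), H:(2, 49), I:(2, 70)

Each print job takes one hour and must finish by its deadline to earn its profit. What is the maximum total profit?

Sort by profit descending; place each in the latest free slot ≤ its deadline.
Profit order: I=70 D=63 B=58 A=57 E=54 H=49 F=48 G=36 C=23
Assign: I→slot 2, D→slot 1, B skipped, A→slot 3, E skipped, H skipped, F skipped, G skipped, C skipped.
Slots: [1:D] [2:I] [3:A]
Profit = 63 + 70 + 57 = 190

190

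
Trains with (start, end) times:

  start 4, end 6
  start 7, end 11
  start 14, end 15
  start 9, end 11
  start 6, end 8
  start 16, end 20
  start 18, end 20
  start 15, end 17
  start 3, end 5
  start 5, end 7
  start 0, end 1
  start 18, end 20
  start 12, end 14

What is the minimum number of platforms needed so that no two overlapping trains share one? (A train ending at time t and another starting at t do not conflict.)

The answer is the maximum number of intervals overlapping at any instant.
starts: [0, 3, 4, 5, 6, 7, 9, 12, 14, 15, 16, 18, 18]
ends:   [1, 5, 6, 7, 8, 11, 11, 14, 15, 17, 20, 20, 20]
s0→1 e1→0 s3→1 s4→2 e5→1 s5→2 e6→1 s6→2 e7→1 s7→2 e8→1 s9→2 e11→1 e11→0 s12→1 e14→0 s14→1 e15→0 s15→1 s16→2 e17→1 s18→2 s18→3  — peak 3.

3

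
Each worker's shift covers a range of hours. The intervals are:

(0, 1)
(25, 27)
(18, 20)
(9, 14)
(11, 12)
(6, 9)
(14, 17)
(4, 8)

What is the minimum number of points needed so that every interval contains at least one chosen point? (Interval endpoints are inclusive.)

Sort by right endpoint; whenever an interval is uncovered, place a point at its right end.
By right end: [0,1]  [4,8]  [6,9]  [11,12]  [9,14]  [14,17]  [18,20]  [25,27]
[0,1] uncovered → point at 1; [4,8] uncovered → point at 8; [11,12] uncovered → point at 12; [14,17] uncovered → point at 17; [18,20] uncovered → point at 20; [25,27] uncovered → point at 27.
Points: 1, 8, 12, 17, 20, 27 (6 total).

6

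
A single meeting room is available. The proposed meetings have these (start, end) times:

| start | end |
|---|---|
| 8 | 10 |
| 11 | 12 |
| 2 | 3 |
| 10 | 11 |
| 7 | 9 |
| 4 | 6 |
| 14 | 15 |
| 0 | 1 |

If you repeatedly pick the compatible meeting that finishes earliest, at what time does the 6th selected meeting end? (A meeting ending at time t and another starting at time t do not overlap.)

12

Sort by end time and greedily take each interval whose start is ≥ the last chosen end.
Sorted by end: (0,1)  (2,3)  (4,6)  (7,9)  (8,10)  (10,11)  (11,12)  (14,15)
take (0,1); take (2,3); take (4,6); take (7,9); take (10,11); take (11,12); take (14,15).
Selected: (0,1) (2,3) (4,6) (7,9) (10,11) (11,12) (14,15)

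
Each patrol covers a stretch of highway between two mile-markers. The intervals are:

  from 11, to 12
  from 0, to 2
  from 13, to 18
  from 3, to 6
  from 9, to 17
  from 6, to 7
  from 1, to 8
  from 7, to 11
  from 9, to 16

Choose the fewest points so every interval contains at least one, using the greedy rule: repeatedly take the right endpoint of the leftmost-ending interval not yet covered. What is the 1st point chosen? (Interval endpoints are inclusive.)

By right end: [0,2]  [3,6]  [6,7]  [1,8]  [7,11]  [11,12]  [9,16]  [9,17]  [13,18]
[0,2] uncovered → point at 2; [3,6] uncovered → point at 6; [7,11] uncovered → point at 11; [13,18] uncovered → point at 18.
Points: 2, 6, 11, 18 (4 total).

2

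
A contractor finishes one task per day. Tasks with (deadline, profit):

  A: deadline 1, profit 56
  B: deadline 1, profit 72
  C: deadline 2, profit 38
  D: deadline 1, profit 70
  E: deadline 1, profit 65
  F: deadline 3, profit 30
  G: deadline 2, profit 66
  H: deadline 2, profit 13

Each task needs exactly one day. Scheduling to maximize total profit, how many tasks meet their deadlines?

Profit order: B=72 D=70 G=66 E=65 A=56 C=38 F=30 H=13
Assign: B→slot 1, D skipped, G→slot 2, E skipped, A skipped, C skipped, F→slot 3, H skipped.
Slots: [1:B] [2:G] [3:F]
3 of 8 scheduled.

3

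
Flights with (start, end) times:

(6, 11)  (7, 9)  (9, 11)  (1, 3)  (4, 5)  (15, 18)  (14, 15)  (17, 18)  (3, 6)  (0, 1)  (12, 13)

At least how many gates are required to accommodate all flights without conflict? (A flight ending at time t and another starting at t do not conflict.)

2

Count concurrent intervals with a sweep; the peak is the room count.
starts: [0, 1, 3, 4, 6, 7, 9, 12, 14, 15, 17]
ends:   [1, 3, 5, 6, 9, 11, 11, 13, 15, 18, 18]
s0→1 e1→0 s1→1 e3→0 s3→1 s4→2  — peak 2.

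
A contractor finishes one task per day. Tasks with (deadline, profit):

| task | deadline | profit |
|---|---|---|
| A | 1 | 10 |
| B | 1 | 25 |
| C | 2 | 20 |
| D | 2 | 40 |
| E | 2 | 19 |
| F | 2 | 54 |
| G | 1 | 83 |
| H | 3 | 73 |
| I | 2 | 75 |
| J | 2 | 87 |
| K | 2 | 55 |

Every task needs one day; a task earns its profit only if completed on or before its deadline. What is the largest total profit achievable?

243

Take jobs in profit order; each goes to the latest open slot no later than its deadline.
By profit: J(d2,87), G(d1,83), I(d2,75), H(d3,73), K(d2,55), F(d2,54), D(d2,40), B(d1,25), C(d2,20), E(d2,19), A(d1,10)
J→slot 2; G→slot 1; I skipped; H→slot 3; K skipped; F skipped; D skipped; B skipped; C skipped; E skipped; A skipped.
Profit = 83 + 87 + 73 = 243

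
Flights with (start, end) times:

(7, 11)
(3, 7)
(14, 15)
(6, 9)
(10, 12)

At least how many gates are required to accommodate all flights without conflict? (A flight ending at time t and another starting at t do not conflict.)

2

The answer is the maximum number of intervals overlapping at any instant.
Events (time:±→running): 3:+→1 6:+→2 … peak 2.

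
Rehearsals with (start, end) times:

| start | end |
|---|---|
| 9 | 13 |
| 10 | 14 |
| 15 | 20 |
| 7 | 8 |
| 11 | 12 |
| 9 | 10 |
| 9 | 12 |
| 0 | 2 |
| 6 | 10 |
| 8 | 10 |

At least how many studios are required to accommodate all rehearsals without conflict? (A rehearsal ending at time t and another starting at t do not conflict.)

Events (time:±→running): 0:+→1 2:-→0 6:+→1 7:+→2 8:-→1 8:+→2 9:+→3 9:+→4 9:+→5 … peak 5.

5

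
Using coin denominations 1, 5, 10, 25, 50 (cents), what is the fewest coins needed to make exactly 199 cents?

10

199 − 3×50→49 − 1×25→24 − 2×10→4 − 4×1→0
Total coins = 3 + 1 + 2 + 4 = 10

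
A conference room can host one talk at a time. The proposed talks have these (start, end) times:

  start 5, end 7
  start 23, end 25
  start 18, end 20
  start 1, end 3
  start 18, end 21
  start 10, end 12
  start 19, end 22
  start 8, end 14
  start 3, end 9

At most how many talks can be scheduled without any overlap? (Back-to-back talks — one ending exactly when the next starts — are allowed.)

By end time: (1,3), (5,7), (3,9), (10,12), (8,14), (18,20), (18,21), (19,22), (23,25).
Pick (1,3); next start ≥ 3 → (5,7); next start ≥ 7 → (10,12); next start ≥ 12 → (18,20); next start ≥ 20 → (23,25).
Selected 5 talks.

5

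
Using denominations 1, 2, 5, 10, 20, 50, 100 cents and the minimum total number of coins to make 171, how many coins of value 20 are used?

1

171 − 1×100→71 − 1×50→21 − 1×20→1 − 1×1→0
Count of 20: 1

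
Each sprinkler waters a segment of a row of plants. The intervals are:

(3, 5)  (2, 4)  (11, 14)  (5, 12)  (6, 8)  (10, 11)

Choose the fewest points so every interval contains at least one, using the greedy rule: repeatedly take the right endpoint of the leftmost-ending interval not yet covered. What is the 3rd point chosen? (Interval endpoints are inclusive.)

Sorted: [2,4] [3,5] [6,8] [10,11] [5,12] [11,14]
{[2,4],[3,5]} hit by 4; {[6,8]} hit by 8; {[10,11],[5,12],[11,14]} hit by 11.
Points: 4, 8, 11 (3 total).

11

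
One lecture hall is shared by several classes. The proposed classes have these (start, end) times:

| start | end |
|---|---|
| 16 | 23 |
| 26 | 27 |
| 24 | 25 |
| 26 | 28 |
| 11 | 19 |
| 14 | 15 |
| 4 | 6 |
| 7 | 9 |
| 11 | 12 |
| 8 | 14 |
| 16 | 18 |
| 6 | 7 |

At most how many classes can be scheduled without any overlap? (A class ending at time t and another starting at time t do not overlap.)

Greedy by earliest finish: after sorting by end time, pick each interval compatible with the last pick.
By end time: (4,6), (6,7), (7,9), (11,12), (8,14), (14,15), (16,18), (11,19), (16,23), (24,25), (26,27), (26,28).
Pick (4,6); next start ≥ 6 → (6,7); next start ≥ 7 → (7,9); next start ≥ 9 → (11,12); next start ≥ 12 → (14,15); next start ≥ 15 → (16,18); next start ≥ 18 → (24,25); next start ≥ 25 → (26,27).
Selected 8 classes.

8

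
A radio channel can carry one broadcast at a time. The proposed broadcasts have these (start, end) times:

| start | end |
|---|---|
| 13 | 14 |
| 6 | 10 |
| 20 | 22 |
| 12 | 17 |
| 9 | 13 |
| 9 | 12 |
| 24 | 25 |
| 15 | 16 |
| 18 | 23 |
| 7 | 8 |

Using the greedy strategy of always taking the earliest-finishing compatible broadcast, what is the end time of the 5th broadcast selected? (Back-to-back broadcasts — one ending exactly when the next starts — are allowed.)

22

By end time: (7,8), (6,10), (9,12), (9,13), (13,14), (15,16), (12,17), (20,22), (18,23), (24,25).
Pick (7,8); next start ≥ 8 → (9,12); next start ≥ 12 → (13,14); next start ≥ 14 → (15,16); next start ≥ 16 → (20,22); next start ≥ 22 → (24,25).
Selected: (7,8) (9,12) (13,14) (15,16) (20,22) (24,25)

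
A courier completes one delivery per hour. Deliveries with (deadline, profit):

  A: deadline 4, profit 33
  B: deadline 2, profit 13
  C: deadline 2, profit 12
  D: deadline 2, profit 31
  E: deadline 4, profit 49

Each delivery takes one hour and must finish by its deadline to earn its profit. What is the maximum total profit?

By profit: E(d4,49), A(d4,33), D(d2,31), B(d2,13), C(d2,12)
E→slot 4; A→slot 3; D→slot 2; B→slot 1; C skipped.
Profit = 13 + 31 + 33 + 49 = 126

126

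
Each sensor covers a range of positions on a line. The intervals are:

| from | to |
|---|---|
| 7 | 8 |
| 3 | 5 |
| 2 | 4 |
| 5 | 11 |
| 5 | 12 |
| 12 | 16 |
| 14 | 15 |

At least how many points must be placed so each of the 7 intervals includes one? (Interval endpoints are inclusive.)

Sort by right endpoint; whenever an interval is uncovered, place a point at its right end.
Sorted: [2,4] [3,5] [7,8] [5,11] [5,12] [14,15] [12,16]
{[2,4],[3,5]} hit by 4; {[7,8],[5,11],[5,12]} hit by 8; {[14,15],[12,16]} hit by 15.
Points: 4, 8, 15 (3 total).

3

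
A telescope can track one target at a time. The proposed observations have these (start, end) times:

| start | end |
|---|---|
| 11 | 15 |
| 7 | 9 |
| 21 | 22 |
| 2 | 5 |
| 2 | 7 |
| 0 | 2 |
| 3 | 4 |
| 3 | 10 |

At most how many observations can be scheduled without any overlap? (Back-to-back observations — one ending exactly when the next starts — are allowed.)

5

Order by finish time; keep every interval that doesn't clash with the previous kept one.
By end time: (0,2), (3,4), (2,5), (2,7), (7,9), (3,10), (11,15), (21,22).
Pick (0,2); next start ≥ 2 → (3,4); next start ≥ 4 → (7,9); next start ≥ 9 → (11,15); next start ≥ 15 → (21,22).
Selected 5 observations.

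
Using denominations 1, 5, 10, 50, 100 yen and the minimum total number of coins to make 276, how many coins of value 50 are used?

1

Greedy: take as many of the largest coin as possible, then repeat with the remainder.
276 = 2×100 + 1×50 + 2×10 + 1×5 + 1×1
Count of 50: 1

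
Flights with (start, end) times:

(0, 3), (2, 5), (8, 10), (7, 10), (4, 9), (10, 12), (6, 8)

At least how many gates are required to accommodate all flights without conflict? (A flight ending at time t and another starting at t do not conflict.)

The answer is the maximum number of intervals overlapping at any instant.
starts: [0, 2, 4, 6, 7, 8, 10]
ends:   [3, 5, 8, 9, 10, 10, 12]
s0→1 s2→2 e3→1 s4→2 e5→1 s6→2 s7→3  — peak 3.

3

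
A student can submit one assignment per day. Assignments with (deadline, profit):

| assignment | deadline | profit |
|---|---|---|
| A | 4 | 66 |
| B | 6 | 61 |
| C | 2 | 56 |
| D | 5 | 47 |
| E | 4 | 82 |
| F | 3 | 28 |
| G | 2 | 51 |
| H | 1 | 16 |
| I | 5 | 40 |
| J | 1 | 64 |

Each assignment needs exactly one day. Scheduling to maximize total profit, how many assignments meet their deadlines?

Sort by profit descending; place each in the latest free slot ≤ its deadline.
By profit: E(d4,82), A(d4,66), J(d1,64), B(d6,61), C(d2,56), G(d2,51), D(d5,47), I(d5,40), F(d3,28), H(d1,16)
E→slot 4; A→slot 3; J→slot 1; B→slot 6; C→slot 2; G skipped; D→slot 5; I skipped; F skipped; H skipped.
6 of 10 scheduled.

6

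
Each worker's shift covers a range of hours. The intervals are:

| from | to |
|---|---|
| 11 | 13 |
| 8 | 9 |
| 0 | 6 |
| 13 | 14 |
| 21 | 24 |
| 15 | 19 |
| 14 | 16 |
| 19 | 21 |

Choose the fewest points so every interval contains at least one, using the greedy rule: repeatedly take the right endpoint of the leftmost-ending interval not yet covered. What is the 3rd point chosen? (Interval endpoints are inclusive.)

13

Sorted: [0,6] [8,9] [11,13] [13,14] [14,16] [15,19] [19,21] [21,24]
{[0,6]} hit by 6; {[8,9]} hit by 9; {[11,13],[13,14]} hit by 13; {[14,16],[15,19]} hit by 16; {[19,21],[21,24]} hit by 21.
Points: 6, 9, 13, 16, 21 (5 total).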